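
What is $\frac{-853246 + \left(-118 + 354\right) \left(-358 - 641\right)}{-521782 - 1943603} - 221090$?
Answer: $- \frac{8385705856}{37929} \approx -2.2109 \cdot 10^{5}$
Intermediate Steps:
$\frac{-853246 + \left(-118 + 354\right) \left(-358 - 641\right)}{-521782 - 1943603} - 221090 = \frac{-853246 + 236 \left(-999\right)}{-2465385} - 221090 = \left(-853246 - 235764\right) \left(- \frac{1}{2465385}\right) - 221090 = \left(-1089010\right) \left(- \frac{1}{2465385}\right) - 221090 = \frac{16754}{37929} - 221090 = - \frac{8385705856}{37929}$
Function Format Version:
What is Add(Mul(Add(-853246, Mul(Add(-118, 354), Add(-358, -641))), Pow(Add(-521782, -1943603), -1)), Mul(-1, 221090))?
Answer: Rational(-8385705856, 37929) ≈ -2.2109e+5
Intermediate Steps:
Add(Mul(Add(-853246, Mul(Add(-118, 354), Add(-358, -641))), Pow(Add(-521782, -1943603), -1)), Mul(-1, 221090)) = Add(Mul(Add(-853246, Mul(236, -999)), Pow(-2465385, -1)), -221090) = Add(Mul(Add(-853246, -235764), Rational(-1, 2465385)), -221090) = Add(Mul(-1089010, Rational(-1, 2465385)), -221090) = Add(Rational(16754, 37929), -221090) = Rational(-8385705856, 37929)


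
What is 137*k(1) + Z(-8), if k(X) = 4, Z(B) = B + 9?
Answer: 549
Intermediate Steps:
Z(B) = 9 + B
137*k(1) + Z(-8) = 137*4 + (9 - 8) = 548 + 1 = 549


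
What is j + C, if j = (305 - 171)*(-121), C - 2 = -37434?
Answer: -53646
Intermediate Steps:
C = -37432 (C = 2 - 37434 = -37432)
j = -16214 (j = 134*(-121) = -16214)
j + C = -16214 - 37432 = -53646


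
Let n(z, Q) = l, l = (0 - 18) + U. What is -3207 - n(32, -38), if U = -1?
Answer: -3188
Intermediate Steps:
l = -19 (l = (0 - 18) - 1 = -18 - 1 = -19)
n(z, Q) = -19
-3207 - n(32, -38) = -3207 - 1*(-19) = -3207 + 19 = -3188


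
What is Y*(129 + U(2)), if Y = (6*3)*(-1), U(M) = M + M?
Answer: -2394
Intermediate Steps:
U(M) = 2*M
Y = -18 (Y = 18*(-1) = -18)
Y*(129 + U(2)) = -18*(129 + 2*2) = -18*(129 + 4) = -18*133 = -2394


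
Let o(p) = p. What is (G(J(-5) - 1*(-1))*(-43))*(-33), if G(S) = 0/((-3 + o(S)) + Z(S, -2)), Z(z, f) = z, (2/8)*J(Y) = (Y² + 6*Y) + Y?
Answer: 0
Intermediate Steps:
J(Y) = 4*Y² + 28*Y (J(Y) = 4*((Y² + 6*Y) + Y) = 4*(Y² + 7*Y) = 4*Y² + 28*Y)
G(S) = 0 (G(S) = 0/((-3 + S) + S) = 0/(-3 + 2*S) = 0)
(G(J(-5) - 1*(-1))*(-43))*(-33) = (0*(-43))*(-33) = 0*(-33) = 0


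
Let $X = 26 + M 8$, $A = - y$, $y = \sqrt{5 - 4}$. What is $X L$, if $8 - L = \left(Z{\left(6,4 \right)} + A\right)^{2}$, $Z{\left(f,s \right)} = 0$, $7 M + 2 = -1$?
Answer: $158$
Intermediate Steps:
$M = - \frac{3}{7}$ ($M = - \frac{2}{7} + \frac{1}{7} \left(-1\right) = - \frac{2}{7} - \frac{1}{7} = - \frac{3}{7} \approx -0.42857$)
$y = 1$ ($y = \sqrt{1} = 1$)
$A = -1$ ($A = \left(-1\right) 1 = -1$)
$X = \frac{158}{7}$ ($X = 26 - \frac{24}{7} = \frac{158}{7} \approx 22.571$)
$L = 7$ ($L = 8 - \left(0 - 1\right)^{2} = 8 - \left(-1\right)^{2} = 8 - 1 = 7$)
$X L = \frac{158}{7} \cdot 7 = 158$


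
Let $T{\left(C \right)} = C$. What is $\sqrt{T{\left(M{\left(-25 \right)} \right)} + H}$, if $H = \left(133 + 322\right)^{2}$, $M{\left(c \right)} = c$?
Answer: $30 \sqrt{230} \approx 454.97$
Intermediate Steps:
$H = 207025$ ($H = 455^{2} = 207025$)
$\sqrt{T{\left(M{\left(-25 \right)} \right)} + H} = \sqrt{-25 + 207025} = \sqrt{207000} = 30 \sqrt{230}$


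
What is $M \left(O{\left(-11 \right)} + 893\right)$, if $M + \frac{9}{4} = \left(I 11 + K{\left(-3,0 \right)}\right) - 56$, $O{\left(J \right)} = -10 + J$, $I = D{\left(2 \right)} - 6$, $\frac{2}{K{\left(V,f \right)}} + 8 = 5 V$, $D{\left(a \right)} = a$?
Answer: $- \frac{2052470}{23} \approx -89238.0$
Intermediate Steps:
$K{\left(V,f \right)} = \frac{2}{-8 + 5 V}$
$I = -4$ ($I = 2 - 6 = -4$)
$M = - \frac{9415}{92}$ ($M = - \frac{9}{4} - \left(100 - \frac{2}{-8 + 5 \left(-3\right)}\right) = - \frac{9}{4} - \left(100 - \frac{2}{-8 - 15}\right) = - \frac{9}{4} - \left(100 + \frac{2}{23}\right) = - \frac{9}{4} + \left(\left(-44 + 2 \left(- \frac{1}{23}\right)\right) - 56\right) = - \frac{9}{4} - \frac{2302}{23} = - \frac{9415}{92} \approx -102.34$)
$M \left(O{\left(-11 \right)} + 893\right) = - \frac{9415 \left(\left(-10 - 11\right) + 893\right)}{92} = - \frac{9415 \left(-21 + 893\right)}{92} = \left(- \frac{9415}{92}\right) 872 = - \frac{2052470}{23}$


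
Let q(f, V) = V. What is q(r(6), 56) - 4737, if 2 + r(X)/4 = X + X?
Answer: -4681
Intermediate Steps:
r(X) = -8 + 8*X (r(X) = -8 + 4*(X + X) = -8 + 4*(2*X) = -8 + 8*X)
q(r(6), 56) - 4737 = 56 - 4737 = -4681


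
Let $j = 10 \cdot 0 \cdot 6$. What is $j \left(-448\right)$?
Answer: $0$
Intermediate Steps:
$j = 0$ ($j = 10 \cdot 0 = 0$)
$j \left(-448\right) = 0 \left(-448\right) = 0$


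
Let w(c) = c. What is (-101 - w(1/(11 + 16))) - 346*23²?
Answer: -4944646/27 ≈ -1.8314e+5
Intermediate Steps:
(-101 - w(1/(11 + 16))) - 346*23² = (-101 - 1/(11 + 16)) - 346*23² = (-101 - 1/27) - 346*529 = (-101 - 1*1/27) - 183034 = (-101 - 1/27) - 183034 = -2728/27 - 183034 = -4944646/27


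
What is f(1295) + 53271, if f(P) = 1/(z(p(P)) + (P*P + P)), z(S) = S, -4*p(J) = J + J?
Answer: 178742583497/3355345 ≈ 53271.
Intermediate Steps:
p(J) = -J/2 (p(J) = -(J + J)/4 = -J/2)
f(P) = 1/(P² + P/2) (f(P) = 1/(-P/2 + (P*P + P)) = 1/(-P/2 + (P² + P)) = 1/(-P/2 + (P + P²)) = 1/(P² + P/2))
f(1295) + 53271 = 2/(1295*(1 + 2*1295)) + 53271 = 2*(1/1295)/(1 + 2590) + 53271 = 2*(1/1295)/2591 + 53271 = 2*(1/1295)*(1/2591) + 53271 = 2/3355345 + 53271 = 178742583497/3355345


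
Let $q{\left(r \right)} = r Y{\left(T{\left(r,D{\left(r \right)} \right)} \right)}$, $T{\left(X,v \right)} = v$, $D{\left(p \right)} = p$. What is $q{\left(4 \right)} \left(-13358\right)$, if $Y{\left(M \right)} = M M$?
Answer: $-854912$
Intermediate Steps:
$Y{\left(M \right)} = M^{2}$
$q{\left(r \right)} = r^{3}$ ($q{\left(r \right)} = r r^{2} = r^{3}$)
$q{\left(4 \right)} \left(-13358\right) = 4^{3} \left(-13358\right) = 64 \left(-13358\right) = -854912$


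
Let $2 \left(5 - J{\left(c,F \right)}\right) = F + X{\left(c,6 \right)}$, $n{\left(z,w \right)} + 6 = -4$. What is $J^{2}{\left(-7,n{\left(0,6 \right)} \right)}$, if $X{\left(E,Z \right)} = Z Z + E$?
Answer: $\frac{81}{4} \approx 20.25$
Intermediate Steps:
$X{\left(E,Z \right)} = E + Z^{2}$ ($X{\left(E,Z \right)} = Z^{2} + E = E + Z^{2}$)
$n{\left(z,w \right)} = -10$ ($n{\left(z,w \right)} = -6 - 4 = -10$)
$J{\left(c,F \right)} = -13 - \frac{F}{2} - \frac{c}{2}$ ($J{\left(c,F \right)} = 5 - \frac{F + \left(c + 6^{2}\right)}{2} = 5 - \frac{F + \left(c + 36\right)}{2} = 5 - \frac{F + \left(36 + c\right)}{2} = 5 - \frac{36 + F + c}{2} = 5 - \left(18 + \frac{F}{2} + \frac{c}{2}\right) = -13 - \frac{F}{2} - \frac{c}{2}$)
$J^{2}{\left(-7,n{\left(0,6 \right)} \right)} = \left(-13 - -5 - - \frac{7}{2}\right)^{2} = \left(-13 + 5 + \frac{7}{2}\right)^{2} = \left(- \frac{9}{2}\right)^{2} = \frac{81}{4}$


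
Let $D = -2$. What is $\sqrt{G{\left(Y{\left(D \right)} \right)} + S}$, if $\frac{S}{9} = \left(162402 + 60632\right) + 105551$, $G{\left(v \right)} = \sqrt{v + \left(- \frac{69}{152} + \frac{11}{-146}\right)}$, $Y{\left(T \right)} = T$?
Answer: $\frac{\sqrt{22756378927140 + 1387 i \sqrt{77852310}}}{2774} \approx 1719.7 + 0.00046241 i$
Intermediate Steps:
$G{\left(v \right)} = \sqrt{- \frac{5873}{11096} + v}$ ($G{\left(v \right)} = \sqrt{v + \left(\left(-69\right) \frac{1}{152} + 11 \left(- \frac{1}{146}\right)\right)} = \sqrt{v - \frac{5873}{11096}} = \sqrt{- \frac{5873}{11096} + v}$)
$S = 2957265$ ($S = 9 \left(\left(162402 + 60632\right) + 105551\right) = 9 \left(223034 + 105551\right) = 9 \cdot 328585 = 2957265$)
$\sqrt{G{\left(Y{\left(D \right)} \right)} + S} = \sqrt{\frac{\sqrt{-16291702 + 30780304 \left(-2\right)}}{5548} + 2957265} = \sqrt{\frac{\sqrt{-16291702 - 61560608}}{5548} + 2957265} = \sqrt{\frac{\sqrt{-77852310}}{5548} + 2957265} = \sqrt{\frac{i \sqrt{77852310}}{5548} + 2957265} = \sqrt{2957265 + \frac{i \sqrt{77852310}}{5548}}$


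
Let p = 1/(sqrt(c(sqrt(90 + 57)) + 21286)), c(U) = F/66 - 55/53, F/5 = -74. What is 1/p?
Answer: sqrt(65093571906)/1749 ≈ 145.87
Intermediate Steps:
F = -370 (F = 5*(-74) = -370)
c(U) = -11620/1749 (c(U) = -370/66 - 55/53 = -370*1/66 - 55*1/53 = -185/33 - 55/53 = -11620/1749)
p = sqrt(65093571906)/37217594 (p = 1/(sqrt(-11620/1749 + 21286)) = 1/(sqrt(37217594/1749)) = 1/(sqrt(65093571906)/1749) = sqrt(65093571906)/37217594 ≈ 0.0068552)
1/p = 1/(sqrt(65093571906)/37217594) = sqrt(65093571906)/1749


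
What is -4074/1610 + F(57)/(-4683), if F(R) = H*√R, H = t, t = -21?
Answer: -291/115 + √57/223 ≈ -2.4966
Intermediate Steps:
H = -21
F(R) = -21*√R
-4074/1610 + F(57)/(-4683) = -4074/1610 - 21*√57/(-4683) = -4074*1/1610 - 21*√57*(-1/4683) = -291/115 + √57/223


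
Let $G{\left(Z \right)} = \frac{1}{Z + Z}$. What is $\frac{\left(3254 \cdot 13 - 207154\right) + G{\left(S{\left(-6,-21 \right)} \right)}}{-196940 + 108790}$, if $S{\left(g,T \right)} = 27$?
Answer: $\frac{8902007}{4760100} \approx 1.8701$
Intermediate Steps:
$G{\left(Z \right)} = \frac{1}{2 Z}$
$\frac{\left(3254 \cdot 13 - 207154\right) + G{\left(S{\left(-6,-21 \right)} \right)}}{-196940 + 108790} = \frac{\left(3254 \cdot 13 - 207154\right) + \frac{1}{2 \cdot 27}}{-196940 + 108790} = \frac{\left(42302 - 207154\right) + \frac{1}{2} \cdot \frac{1}{27}}{-88150} = \left(-164852 + \frac{1}{54}\right) \left(- \frac{1}{88150}\right) = \left(- \frac{8902007}{54}\right) \left(- \frac{1}{88150}\right) = \frac{8902007}{4760100}$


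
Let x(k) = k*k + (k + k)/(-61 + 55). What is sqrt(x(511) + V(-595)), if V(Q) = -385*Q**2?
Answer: I*sqrt(1224348069)/3 ≈ 11664.0*I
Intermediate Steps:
x(k) = k**2 - k/3 (x(k) = k**2 + (2*k)/(-6) = k**2 + (2*k)*(-1/6) = k**2 - k/3)
sqrt(x(511) + V(-595)) = sqrt(511*(-1/3 + 511) - 385*(-595)**2) = sqrt(511*(1532/3) - 385*354025) = sqrt(782852/3 - 136299625) = sqrt(-408116023/3) = I*sqrt(1224348069)/3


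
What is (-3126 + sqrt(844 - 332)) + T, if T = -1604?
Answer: -4730 + 16*sqrt(2) ≈ -4707.4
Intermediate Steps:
(-3126 + sqrt(844 - 332)) + T = (-3126 + sqrt(844 - 332)) - 1604 = (-3126 + sqrt(512)) - 1604 = (-3126 + 16*sqrt(2)) - 1604 = -4730 + 16*sqrt(2)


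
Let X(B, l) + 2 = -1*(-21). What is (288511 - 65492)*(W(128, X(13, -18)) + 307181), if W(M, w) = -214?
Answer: 68459473373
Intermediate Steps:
X(B, l) = 19 (X(B, l) = -2 - 1*(-21) = -2 + 21 = 19)
(288511 - 65492)*(W(128, X(13, -18)) + 307181) = (288511 - 65492)*(-214 + 307181) = 223019*306967 = 68459473373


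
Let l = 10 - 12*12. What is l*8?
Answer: -1072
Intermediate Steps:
l = -134 (l = 10 - 144 = -134)
l*8 = -134*8 = -1072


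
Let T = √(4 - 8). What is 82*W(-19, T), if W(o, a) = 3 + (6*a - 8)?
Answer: -410 + 984*I ≈ -410.0 + 984.0*I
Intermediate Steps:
T = 2*I (T = √(-4) = 2*I ≈ 2.0*I)
W(o, a) = -5 + 6*a (W(o, a) = 3 + (-8 + 6*a) = -5 + 6*a)
82*W(-19, T) = 82*(-5 + 6*(2*I)) = 82*(-5 + 12*I) = -410 + 984*I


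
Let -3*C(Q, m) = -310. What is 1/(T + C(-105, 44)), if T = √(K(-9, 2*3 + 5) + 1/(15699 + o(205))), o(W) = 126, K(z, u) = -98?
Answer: 4905750/511580047 - 15*I*√981687417/511580047 ≈ 0.0095894 - 0.00091868*I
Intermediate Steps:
C(Q, m) = 310/3 (C(Q, m) = -⅓*(-310) = 310/3)
T = I*√981687417/3165 (T = √(-98 + 1/(15699 + 126)) = √(-98 + 1/15825) = √(-1550849/15825) = I*√981687417/3165 ≈ 9.8995*I)
1/(T + C(-105, 44)) = 1/(I*√981687417/3165 + 310/3) = 1/(310/3 + I*√981687417/3165)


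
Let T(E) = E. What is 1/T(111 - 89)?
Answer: 1/22 ≈ 0.045455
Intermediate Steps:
1/T(111 - 89) = 1/(111 - 89) = 1/22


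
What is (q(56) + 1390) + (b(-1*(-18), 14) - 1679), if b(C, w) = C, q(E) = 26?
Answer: -245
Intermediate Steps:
(q(56) + 1390) + (b(-1*(-18), 14) - 1679) = (26 + 1390) + (-1*(-18) - 1679) = 1416 + (18 - 1679) = 1416 - 1661 = -245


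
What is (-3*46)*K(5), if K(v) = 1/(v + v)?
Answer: -69/5 ≈ -13.800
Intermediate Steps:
K(v) = 1/(2*v)
(-3*46)*K(5) = (-3*46)*((1/2)/5) = -69/5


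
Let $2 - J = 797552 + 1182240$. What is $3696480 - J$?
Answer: $5676270$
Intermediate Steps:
$J = -1979790$ ($J = 2 - \left(797552 + 1182240\right) = 2 - 1979792 = -1979790$)
$3696480 - J = 3696480 - -1979790 = 3696480 + 1979790 = 5676270$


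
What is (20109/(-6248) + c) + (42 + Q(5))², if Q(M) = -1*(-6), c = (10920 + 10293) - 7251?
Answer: 101609859/6248 ≈ 16263.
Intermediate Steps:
c = 13962 (c = 21213 - 7251 = 13962)
Q(M) = 6
(20109/(-6248) + c) + (42 + Q(5))² = (20109/(-6248) + 13962) + (42 + 6)² = (20109*(-1/6248) + 13962) + 48² = (-20109/6248 + 13962) + 2304 = 87214467/6248 + 2304 = 101609859/6248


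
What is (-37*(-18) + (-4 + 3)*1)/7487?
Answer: 665/7487 ≈ 0.088821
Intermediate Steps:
(-37*(-18) + (-4 + 3)*1)/7487 = (666 - 1*1)*(1/7487) = (666 - 1)*(1/7487) = 665*(1/7487) = 665/7487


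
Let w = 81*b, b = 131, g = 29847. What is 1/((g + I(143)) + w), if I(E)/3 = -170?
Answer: 1/39948 ≈ 2.5033e-5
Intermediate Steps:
I(E) = -510 (I(E) = 3*(-170) = -510)
w = 10611 (w = 81*131 = 10611)
1/((g + I(143)) + w) = 1/((29847 - 510) + 10611) = 1/(29337 + 10611) = 1/39948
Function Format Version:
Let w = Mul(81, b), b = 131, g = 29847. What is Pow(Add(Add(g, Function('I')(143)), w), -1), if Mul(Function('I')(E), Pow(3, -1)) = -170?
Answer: Rational(1, 39948) ≈ 2.5033e-5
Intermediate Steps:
Function('I')(E) = -510 (Function('I')(E) = Mul(3, -170) = -510)
w = 10611 (w = Mul(81, 131) = 10611)
Pow(Add(Add(g, Function('I')(143)), w), -1) = Pow(Add(Add(29847, -510), 10611), -1) = Pow(Add(29337, 10611), -1) = Pow(39948, -1) = Rational(1, 39948)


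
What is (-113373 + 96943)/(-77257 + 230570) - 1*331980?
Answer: -50896866170/153313 ≈ -3.3198e+5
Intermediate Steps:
(-113373 + 96943)/(-77257 + 230570) - 1*331980 = -16430/153313 - 331980 = -50896866170/153313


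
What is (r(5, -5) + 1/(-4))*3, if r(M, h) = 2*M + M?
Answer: 177/4 ≈ 44.250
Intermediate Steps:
r(M, h) = 3*M
(r(5, -5) + 1/(-4))*3 = (3*5 + 1/(-4))*3 = (15 - ¼)*3 = (59/4)*3 = 177/4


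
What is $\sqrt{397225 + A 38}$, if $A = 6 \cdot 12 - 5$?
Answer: $3 \sqrt{44419} \approx 632.27$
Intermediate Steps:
$A = 67$ ($A = 72 - 5 = 67$)
$\sqrt{397225 + A 38} = \sqrt{397225 + 67 \cdot 38} = \sqrt{397225 + 2546} = \sqrt{399771} = 3 \sqrt{44419}$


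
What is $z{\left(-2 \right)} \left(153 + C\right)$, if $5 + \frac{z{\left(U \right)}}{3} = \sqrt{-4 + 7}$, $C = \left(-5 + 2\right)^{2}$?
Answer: $-2430 + 486 \sqrt{3} \approx -1588.2$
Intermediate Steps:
$C = 9$ ($C = \left(-3\right)^{2} = 9$)
$z{\left(U \right)} = -15 + 3 \sqrt{3}$ ($z{\left(U \right)} = -15 + 3 \sqrt{-4 + 7} = -15 + 3 \sqrt{3}$)
$z{\left(-2 \right)} \left(153 + C\right) = \left(-15 + 3 \sqrt{3}\right) \left(153 + 9\right) = \left(-15 + 3 \sqrt{3}\right) 162 = -2430 + 486 \sqrt{3}$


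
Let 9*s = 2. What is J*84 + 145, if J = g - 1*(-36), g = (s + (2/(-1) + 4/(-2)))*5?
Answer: 4747/3 ≈ 1582.3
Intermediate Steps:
s = 2/9 (s = (⅑)*2 = 2/9 ≈ 0.22222)
g = -170/9 (g = (2/9 + (2/(-1) + 4/(-2)))*5 = (2/9 + (2*(-1) + 4*(-½)))*5 = (2/9 + (-2 - 2))*5 = (2/9 - 4)*5 = -34/9*5 = -170/9 ≈ -18.889)
J = 154/9 (J = -170/9 - 1*(-36) = -170/9 + 36 = 154/9 ≈ 17.111)
J*84 + 145 = (154/9)*84 + 145 = 4312/3 + 145 = 4747/3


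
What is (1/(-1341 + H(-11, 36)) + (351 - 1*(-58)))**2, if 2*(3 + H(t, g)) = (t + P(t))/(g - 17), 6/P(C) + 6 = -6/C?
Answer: 43653244612420921/260958527281 ≈ 1.6728e+5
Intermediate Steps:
P(C) = 6/(-6 - 6/C)
H(t, g) = -3 + (t - t/(1 + t))/(2*(-17 + g)) (H(t, g) = -3 + ((t - t/(1 + t))/(g - 17))/2 = -3 + ((t - t/(1 + t))/(-17 + g))/2 = -3 + (t - t/(1 + t))/(2*(-17 + g)))
(1/(-1341 + H(-11, 36)) + (351 - 1*(-58)))**2 = (1/(-1341 + (-1*(-11) - (1 - 11)*(-102 - 1*(-11) + 6*36))/(2*(1 - 11)*(-17 + 36))) + (351 - 1*(-58)))**2 = (1/(-1341 + (1/2)*(11 - 1*(-10)*(-102 + 11 + 216))/(-10*19)) + (351 + 58))**2 = (1/(-1341 + (1/2)*(-1/10)*(1/19)*(11 - 1*(-10)*125)) + 409)**2 = (1/(-1341 + (1/2)*(-1/10)*(1/19)*(11 + 1250)) + 409)**2 = (1/(-1341 + (1/2)*(-1/10)*(1/19)*1261) + 409)**2 = (1/(-1341 - 1261/380) + 409)**2 = (1/(-510841/380) + 409)**2 = (-380/510841 + 409)**2 = (208933589/510841)**2 = 43653244612420921/260958527281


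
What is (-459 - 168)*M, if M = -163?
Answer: 102201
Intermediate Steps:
(-459 - 168)*M = (-459 - 168)*(-163) = -627*(-163) = 102201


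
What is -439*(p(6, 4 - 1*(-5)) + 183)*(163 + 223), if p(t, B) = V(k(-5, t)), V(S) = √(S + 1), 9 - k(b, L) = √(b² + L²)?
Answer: -31010082 - 169454*√(10 - √61) ≈ -3.1261e+7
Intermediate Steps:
k(b, L) = 9 - √(L² + b²) (k(b, L) = 9 - √(b² + L²) = 9 - √(L² + b²))
V(S) = √(1 + S)
p(t, B) = √(10 - √(25 + t²)) (p(t, B) = √(1 + (9 - √(t² + (-5)²))) = √(1 + (9 - √(t² + 25))) = √(1 + (9 - √(25 + t²))) = √(10 - √(25 + t²)))
-439*(p(6, 4 - 1*(-5)) + 183)*(163 + 223) = -439*(√(10 - √(25 + 6²)) + 183)*(163 + 223) = -439*(√(10 - √(25 + 36)) + 183)*386 = -439*(√(10 - √61) + 183)*386 = -439*(183 + √(10 - √61))*386 = -439*(70638 + 386*√(10 - √61)) = -31010082 - 169454*√(10 - √61)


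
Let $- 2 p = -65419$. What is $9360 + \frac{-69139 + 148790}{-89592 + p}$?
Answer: $\frac{1064681098}{113765} \approx 9358.6$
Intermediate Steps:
$p = \frac{65419}{2}$ ($p = \left(- \frac{1}{2}\right) \left(-65419\right) = \frac{65419}{2} \approx 32710.0$)
$9360 + \frac{-69139 + 148790}{-89592 + p} = 9360 + \frac{-69139 + 148790}{-89592 + \frac{65419}{2}} = 9360 + \frac{79651}{- \frac{113765}{2}} = 9360 + 79651 \left(- \frac{2}{113765}\right) = 9360 - \frac{159302}{113765} = \frac{1064681098}{113765}$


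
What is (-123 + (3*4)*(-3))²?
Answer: 25281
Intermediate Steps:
(-123 + (3*4)*(-3))² = (-123 + 12*(-3))² = (-123 - 36)² = (-159)² = 25281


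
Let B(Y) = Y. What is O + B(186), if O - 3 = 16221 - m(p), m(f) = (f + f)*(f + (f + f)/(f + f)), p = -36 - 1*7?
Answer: 12798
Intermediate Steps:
p = -43 (p = -36 - 7 = -43)
m(f) = 2*f*(1 + f) (m(f) = (2*f)*(f + (2*f)/((2*f))) = (2*f)*(f + (2*f)*(1/(2*f))) = (2*f)*(f + 1) = (2*f)*(1 + f) = 2*f*(1 + f))
O = 12612 (O = 3 + (16221 - 2*(-43)*(1 - 43)) = 3 + (16221 - 2*(-43)*(-42)) = 3 + (16221 - 1*3612) = 3 + (16221 - 3612) = 3 + 12609 = 12612)
O + B(186) = 12612 + 186 = 12798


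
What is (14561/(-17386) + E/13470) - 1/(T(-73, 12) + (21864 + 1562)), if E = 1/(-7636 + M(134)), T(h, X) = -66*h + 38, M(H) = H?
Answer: -10404095353097893/12422083878413220 ≈ -0.83755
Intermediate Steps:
T(h, X) = 38 - 66*h
E = -1/7502 (E = 1/(-7636 + 134) = 1/(-7502) = -1/7502 ≈ -0.00013330)
(14561/(-17386) + E/13470) - 1/(T(-73, 12) + (21864 + 1562)) = (14561/(-17386) - 1/7502/13470) - 1/((38 - 66*(-73)) + (21864 + 1562)) = (14561*(-1/17386) - 1/7502*1/13470) - 1/((38 + 4818) + 23426) = (-14561/17386 - 1/101051940) - 1/(4856 + 23426) = -735708657863/878444514420 - 1/28282 = -10404095353097893/12422083878413220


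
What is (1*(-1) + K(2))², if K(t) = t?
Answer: 1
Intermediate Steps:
(1*(-1) + K(2))² = (1*(-1) + 2)² = (-1 + 2)² = 1² = 1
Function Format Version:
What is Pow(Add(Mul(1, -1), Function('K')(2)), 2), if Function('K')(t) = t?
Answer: 1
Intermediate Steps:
Pow(Add(Mul(1, -1), Function('K')(2)), 2) = Pow(Add(Mul(1, -1), 2), 2) = Pow(Add(-1, 2), 2) = Pow(1, 2) = 1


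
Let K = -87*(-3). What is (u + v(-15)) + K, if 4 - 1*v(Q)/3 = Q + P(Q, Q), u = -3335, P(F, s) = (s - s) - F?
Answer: -3062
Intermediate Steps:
P(F, s) = -F (P(F, s) = 0 - F = -F)
K = 261
v(Q) = 12 (v(Q) = 12 - 3*(Q - Q) = 12 - 3*0 = 12 + 0 = 12)
(u + v(-15)) + K = (-3335 + 12) + 261 = -3323 + 261 = -3062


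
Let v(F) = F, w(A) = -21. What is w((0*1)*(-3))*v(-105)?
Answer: 2205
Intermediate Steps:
w((0*1)*(-3))*v(-105) = -21*(-105) = 2205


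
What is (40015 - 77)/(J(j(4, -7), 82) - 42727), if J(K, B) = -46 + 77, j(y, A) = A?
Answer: -19969/21348 ≈ -0.93540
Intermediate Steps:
J(K, B) = 31
(40015 - 77)/(J(j(4, -7), 82) - 42727) = (40015 - 77)/(31 - 42727) = 39938/(-42696) = 39938*(-1/42696) = -19969/21348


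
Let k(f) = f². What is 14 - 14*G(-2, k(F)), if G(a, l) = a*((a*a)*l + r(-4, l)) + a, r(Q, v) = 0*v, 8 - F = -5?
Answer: 18970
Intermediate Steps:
F = 13 (F = 8 - 1*(-5) = 8 + 5 = 13)
r(Q, v) = 0
G(a, l) = a + l*a³ (G(a, l) = a*((a*a)*l + 0) + a = a*(a²*l + 0) + a = a*(l*a² + 0) + a = a*(l*a²) + a = l*a³ + a = a + l*a³)
14 - 14*G(-2, k(F)) = 14 - 14*(-2 + 13²*(-2)³) = 14 - 14*(-2 + 169*(-8)) = 14 - 14*(-2 - 1352) = 14 - 14*(-1354) = 14 + 18956 = 18970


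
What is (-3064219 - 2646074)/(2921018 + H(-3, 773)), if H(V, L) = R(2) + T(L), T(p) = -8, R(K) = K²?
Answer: -5710293/2921014 ≈ -1.9549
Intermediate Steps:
H(V, L) = -4 (H(V, L) = 2² - 8 = 4 - 8 = -4)
(-3064219 - 2646074)/(2921018 + H(-3, 773)) = (-3064219 - 2646074)/(2921018 - 4) = -5710293/2921014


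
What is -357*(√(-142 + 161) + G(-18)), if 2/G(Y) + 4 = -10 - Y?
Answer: -357/2 - 357*√19 ≈ -1734.6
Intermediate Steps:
G(Y) = 2/(-14 - Y) (G(Y) = 2/(-4 + (-10 - Y)) = 2/(-14 - Y))
-357*(√(-142 + 161) + G(-18)) = -357*(√(-142 + 161) - 2/(14 - 18)) = -357*(√19 - 2/(-4)) = -357*(√19 - 2*(-¼)) = -357*(√19 + ½) = -357*(½ + √19) = -357/2 - 357*√19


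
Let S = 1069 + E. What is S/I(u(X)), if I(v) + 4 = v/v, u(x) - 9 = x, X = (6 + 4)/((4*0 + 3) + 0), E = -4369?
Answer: 1100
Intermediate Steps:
X = 10/3 (X = 10/((0 + 3) + 0) = 10/(3 + 0) = 10/3 ≈ 3.3333)
u(x) = 9 + x
S = -3300 (S = 1069 - 4369 = -3300)
I(v) = -3 (I(v) = -4 + v/v = -4 + 1 = -3)
S/I(u(X)) = -3300/(-3) = -3300*(-⅓) = 1100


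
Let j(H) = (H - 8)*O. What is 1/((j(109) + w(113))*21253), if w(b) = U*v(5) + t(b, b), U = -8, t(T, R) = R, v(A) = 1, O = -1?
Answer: 1/85012 ≈ 1.1763e-5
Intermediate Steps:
j(H) = 8 - H (j(H) = (H - 8)*(-1) = (-8 + H)*(-1) = 8 - H)
w(b) = -8 + b (w(b) = -8*1 + b = -8 + b)
1/((j(109) + w(113))*21253) = 1/(((8 - 1*109) + (-8 + 113))*21253) = (1/21253)/((8 - 109) + 105) = (1/21253)/(-101 + 105) = (1/21253)/4 = (¼)*(1/21253) = 1/85012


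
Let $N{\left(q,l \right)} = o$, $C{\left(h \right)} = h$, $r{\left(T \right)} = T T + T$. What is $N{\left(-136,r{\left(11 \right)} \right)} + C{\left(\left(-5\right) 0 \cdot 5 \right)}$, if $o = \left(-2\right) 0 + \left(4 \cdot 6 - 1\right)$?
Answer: $23$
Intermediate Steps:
$r{\left(T \right)} = T + T^{2}$ ($r{\left(T \right)} = T^{2} + T = T + T^{2}$)
$o = 23$ ($o = 0 + \left(24 - 1\right) = 0 + 23 = 23$)
$N{\left(q,l \right)} = 23$
$N{\left(-136,r{\left(11 \right)} \right)} + C{\left(\left(-5\right) 0 \cdot 5 \right)} = 23 + \left(-5\right) 0 \cdot 5 = 23 + 0 \cdot 5 = 23 + 0 = 23$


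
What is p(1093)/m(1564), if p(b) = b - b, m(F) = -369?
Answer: 0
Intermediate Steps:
p(b) = 0
p(1093)/m(1564) = 0/(-369) = 0*(-1/369) = 0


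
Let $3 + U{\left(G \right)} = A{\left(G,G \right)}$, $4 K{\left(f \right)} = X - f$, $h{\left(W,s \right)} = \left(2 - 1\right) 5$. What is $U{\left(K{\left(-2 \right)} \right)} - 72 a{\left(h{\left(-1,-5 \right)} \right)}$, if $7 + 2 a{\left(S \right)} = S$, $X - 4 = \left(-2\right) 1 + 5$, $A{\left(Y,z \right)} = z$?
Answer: $\frac{285}{4} \approx 71.25$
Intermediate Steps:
$h{\left(W,s \right)} = 5$ ($h{\left(W,s \right)} = 1 \cdot 5 = 5$)
$X = 7$ ($X = 4 + \left(\left(-2\right) 1 + 5\right) = 4 + \left(-2 + 5\right) = 4 + 3 = 7$)
$a{\left(S \right)} = - \frac{7}{2} + \frac{S}{2}$
$K{\left(f \right)} = \frac{7}{4} - \frac{f}{4}$ ($K{\left(f \right)} = \frac{7 - f}{4} = \frac{7}{4} - \frac{f}{4}$)
$U{\left(G \right)} = -3 + G$
$U{\left(K{\left(-2 \right)} \right)} - 72 a{\left(h{\left(-1,-5 \right)} \right)} = \left(-3 + \left(\frac{7}{4} - - \frac{1}{2}\right)\right) - 72 \left(- \frac{7}{2} + \frac{1}{2} \cdot 5\right) = \left(-3 + \left(\frac{7}{4} + \frac{1}{2}\right)\right) - 72 \left(- \frac{7}{2} + \frac{5}{2}\right) = \left(-3 + \frac{9}{4}\right) - -72 = - \frac{3}{4} + 72 = \frac{285}{4}$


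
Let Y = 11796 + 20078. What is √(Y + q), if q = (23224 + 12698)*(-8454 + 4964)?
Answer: I*√125335906 ≈ 11195.0*I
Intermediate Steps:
Y = 31874
q = -125367780 (q = 35922*(-3490) = -125367780)
√(Y + q) = √(31874 - 125367780) = √(-125335906) = I*√125335906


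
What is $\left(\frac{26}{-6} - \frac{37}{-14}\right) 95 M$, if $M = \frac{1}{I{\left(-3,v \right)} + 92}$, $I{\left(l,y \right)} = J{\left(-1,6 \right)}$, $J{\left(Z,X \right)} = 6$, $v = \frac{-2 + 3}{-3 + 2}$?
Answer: $- \frac{6745}{4116} \approx -1.6387$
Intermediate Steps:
$v = -1$ ($v = 1 \frac{1}{-1} = 1 \left(-1\right) = -1$)
$I{\left(l,y \right)} = 6$
$M = \frac{1}{98}$ ($M = \frac{1}{6 + 92} = \frac{1}{98} \approx 0.010204$)
$\left(\frac{26}{-6} - \frac{37}{-14}\right) 95 M = \left(\frac{26}{-6} - \frac{37}{-14}\right) 95 \cdot \frac{1}{98} = \left(26 \left(- \frac{1}{6}\right) - - \frac{37}{14}\right) 95 \cdot \frac{1}{98} = \left(- \frac{13}{3} + \frac{37}{14}\right) 95 \cdot \frac{1}{98} = \left(- \frac{71}{42}\right) 95 \cdot \frac{1}{98} = \left(- \frac{6745}{42}\right) \frac{1}{98} = - \frac{6745}{4116}$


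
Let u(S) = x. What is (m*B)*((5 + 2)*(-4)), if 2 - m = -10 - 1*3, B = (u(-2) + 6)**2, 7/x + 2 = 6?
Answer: -100905/4 ≈ -25226.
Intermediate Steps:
x = 7/4 (x = 7/(-2 + 6) = 7/4 ≈ 1.7500)
u(S) = 7/4
B = 961/16 (B = (7/4 + 6)**2 = (31/4)**2 = 961/16 ≈ 60.063)
m = 15 (m = 2 - (-10 - 1*3) = 2 - (-10 - 3) = 2 - 1*(-13) = 2 + 13 = 15)
(m*B)*((5 + 2)*(-4)) = (15*(961/16))*((5 + 2)*(-4)) = 14415*(7*(-4))/16 = (14415/16)*(-28) = -100905/4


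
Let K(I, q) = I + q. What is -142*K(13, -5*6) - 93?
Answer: 2321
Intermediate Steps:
-142*K(13, -5*6) - 93 = -142*(13 - 5*6) - 93 = -142*(13 - 30) - 93 = -142*(-17) - 93 = 2414 - 93 = 2321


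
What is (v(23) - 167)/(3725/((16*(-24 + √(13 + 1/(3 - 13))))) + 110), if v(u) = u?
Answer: -2077415424/1443446185 - 171648*√1290/288689237 ≈ -1.4606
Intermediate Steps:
(v(23) - 167)/(3725/((16*(-24 + √(13 + 1/(3 - 13))))) + 110) = (23 - 167)/(3725/((16*(-24 + √(13 + 1/(3 - 13))))) + 110) = -144/(3725/((16*(-24 + √(13 + 1/(-10))))) + 110) = -144/(3725/((16*(-24 + √(13 - ⅒)))) + 110) = -144/(3725/((16*(-24 + √(129/10)))) + 110) = -144/(3725/((16*(-24 + √1290/10))) + 110) = -144/(3725/(-384 + 8*√1290/5) + 110) = -144/(110 + 3725/(-384 + 8*√1290/5))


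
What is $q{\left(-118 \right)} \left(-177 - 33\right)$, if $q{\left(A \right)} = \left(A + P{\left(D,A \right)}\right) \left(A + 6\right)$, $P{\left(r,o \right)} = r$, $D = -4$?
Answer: $-2869440$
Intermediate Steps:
$q{\left(A \right)} = \left(-4 + A\right) \left(6 + A\right)$ ($q{\left(A \right)} = \left(A - 4\right) \left(A + 6\right) = \left(-4 + A\right) \left(6 + A\right)$)
$q{\left(-118 \right)} \left(-177 - 33\right) = \left(-24 + \left(-118\right)^{2} + 2 \left(-118\right)\right) \left(-177 - 33\right) = \left(-24 + 13924 - 236\right) \left(-210\right) = 13664 \left(-210\right) = -2869440$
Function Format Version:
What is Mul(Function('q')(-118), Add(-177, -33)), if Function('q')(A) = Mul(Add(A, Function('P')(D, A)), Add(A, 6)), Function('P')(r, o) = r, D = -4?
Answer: -2869440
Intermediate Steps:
Function('q')(A) = Mul(Add(-4, A), Add(6, A)) (Function('q')(A) = Mul(Add(A, -4), Add(A, 6)) = Mul(Add(-4, A), Add(6, A)))
Mul(Function('q')(-118), Add(-177, -33)) = Mul(Add(-24, Pow(-118, 2), Mul(2, -118)), Add(-177, -33)) = Mul(Add(-24, 13924, -236), -210) = Mul(13664, -210) = -2869440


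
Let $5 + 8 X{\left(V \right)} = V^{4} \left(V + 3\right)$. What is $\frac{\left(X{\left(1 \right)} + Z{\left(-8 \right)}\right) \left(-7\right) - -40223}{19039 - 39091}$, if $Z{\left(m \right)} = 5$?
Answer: $- \frac{321511}{160416} \approx -2.0042$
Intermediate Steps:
$X{\left(V \right)} = - \frac{5}{8} + \frac{V^{4} \left(3 + V\right)}{8}$ ($X{\left(V \right)} = - \frac{5}{8} + \frac{V^{4} \left(V + 3\right)}{8} = - \frac{5}{8} + \frac{V^{4} \left(3 + V\right)}{8}$)
$\frac{\left(X{\left(1 \right)} + Z{\left(-8 \right)}\right) \left(-7\right) - -40223}{19039 - 39091} = \frac{\left(\left(- \frac{5}{8} + \frac{1^{5}}{8} + \frac{3 \cdot 1^{4}}{8}\right) + 5\right) \left(-7\right) - -40223}{19039 - 39091} = \frac{\left(\left(- \frac{5}{8} + \frac{1}{8} \cdot 1 + \frac{3}{8} \cdot 1\right) + 5\right) \left(-7\right) + 40223}{-20052} = \left(\left(\left(- \frac{5}{8} + \frac{1}{8} + \frac{3}{8}\right) + 5\right) \left(-7\right) + 40223\right) \left(- \frac{1}{20052}\right) = \left(\left(- \frac{1}{8} + 5\right) \left(-7\right) + 40223\right) \left(- \frac{1}{20052}\right) = \left(\frac{39}{8} \left(-7\right) + 40223\right) \left(- \frac{1}{20052}\right) = \left(- \frac{273}{8} + 40223\right) \left(- \frac{1}{20052}\right) = \frac{321511}{8} \left(- \frac{1}{20052}\right) = - \frac{321511}{160416}$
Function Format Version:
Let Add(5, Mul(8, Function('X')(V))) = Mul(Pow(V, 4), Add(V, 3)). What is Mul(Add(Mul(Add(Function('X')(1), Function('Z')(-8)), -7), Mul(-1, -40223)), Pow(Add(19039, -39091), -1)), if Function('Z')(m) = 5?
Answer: Rational(-321511, 160416) ≈ -2.0042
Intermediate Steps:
Function('X')(V) = Add(Rational(-5, 8), Mul(Rational(1, 8), Pow(V, 4), Add(3, V))) (Function('X')(V) = Add(Rational(-5, 8), Mul(Rational(1, 8), Mul(Pow(V, 4), Add(V, 3)))) = Add(Rational(-5, 8), Mul(Rational(1, 8), Mul(Pow(V, 4), Add(3, V)))) = Add(Rational(-5, 8), Mul(Rational(1, 8), Pow(V, 4), Add(3, V))))
Mul(Add(Mul(Add(Function('X')(1), Function('Z')(-8)), -7), Mul(-1, -40223)), Pow(Add(19039, -39091), -1)) = Mul(Add(Mul(Add(Add(Rational(-5, 8), Mul(Rational(1, 8), Pow(1, 5)), Mul(Rational(3, 8), Pow(1, 4))), 5), -7), Mul(-1, -40223)), Pow(Add(19039, -39091), -1)) = Mul(Add(Mul(Add(Add(Rational(-5, 8), Mul(Rational(1, 8), 1), Mul(Rational(3, 8), 1)), 5), -7), 40223), Pow(-20052, -1)) = Mul(Add(Mul(Add(Add(Rational(-5, 8), Rational(1, 8), Rational(3, 8)), 5), -7), 40223), Rational(-1, 20052)) = Mul(Add(Mul(Add(Rational(-1, 8), 5), -7), 40223), Rational(-1, 20052)) = Mul(Add(Mul(Rational(39, 8), -7), 40223), Rational(-1, 20052)) = Mul(Add(Rational(-273, 8), 40223), Rational(-1, 20052)) = Mul(Rational(321511, 8), Rational(-1, 20052)) = Rational(-321511, 160416)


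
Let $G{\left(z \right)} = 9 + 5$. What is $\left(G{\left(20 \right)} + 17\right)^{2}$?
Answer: $961$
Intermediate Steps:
$G{\left(z \right)} = 14$
$\left(G{\left(20 \right)} + 17\right)^{2} = \left(14 + 17\right)^{2} = 31^{2} = 961$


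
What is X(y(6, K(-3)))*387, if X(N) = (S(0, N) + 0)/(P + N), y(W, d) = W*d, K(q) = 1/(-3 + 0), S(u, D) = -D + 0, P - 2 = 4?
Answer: 387/2 ≈ 193.50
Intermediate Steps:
P = 6 (P = 2 + 4 = 6)
S(u, D) = -D
K(q) = -1/3 (K(q) = 1/(-3) = -1/3)
X(N) = -N/(6 + N) (X(N) = (-N + 0)/(6 + N) = (-N)/(6 + N) = -N/(6 + N))
X(y(6, K(-3)))*387 = -6*(-1/3)/(6 + 6*(-1/3))*387 = -1*(-2)/(6 - 2)*387 = -1*(-2)/4*387 = -1*(-2)*1/4*387 = (1/2)*387 = 387/2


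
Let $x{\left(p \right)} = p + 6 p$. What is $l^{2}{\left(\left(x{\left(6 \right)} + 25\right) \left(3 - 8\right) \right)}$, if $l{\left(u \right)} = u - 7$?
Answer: $116964$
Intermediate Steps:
$x{\left(p \right)} = 7 p$
$l{\left(u \right)} = -7 + u$
$l^{2}{\left(\left(x{\left(6 \right)} + 25\right) \left(3 - 8\right) \right)} = \left(-7 + \left(7 \cdot 6 + 25\right) \left(3 - 8\right)\right)^{2} = \left(-7 + \left(42 + 25\right) \left(-5\right)\right)^{2} = \left(-7 + 67 \left(-5\right)\right)^{2} = \left(-7 - 335\right)^{2} = \left(-342\right)^{2} = 116964$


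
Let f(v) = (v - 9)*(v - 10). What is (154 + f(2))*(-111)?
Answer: -23310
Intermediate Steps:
f(v) = (-10 + v)*(-9 + v) (f(v) = (-9 + v)*(-10 + v) = (-10 + v)*(-9 + v))
(154 + f(2))*(-111) = (154 + (90 + 2² - 19*2))*(-111) = (154 + (90 + 4 - 38))*(-111) = (154 + 56)*(-111) = 210*(-111) = -23310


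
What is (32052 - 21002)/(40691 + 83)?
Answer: 5525/20387 ≈ 0.27101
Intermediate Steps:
(32052 - 21002)/(40691 + 83) = 11050/40774 = 11050*(1/40774) = 5525/20387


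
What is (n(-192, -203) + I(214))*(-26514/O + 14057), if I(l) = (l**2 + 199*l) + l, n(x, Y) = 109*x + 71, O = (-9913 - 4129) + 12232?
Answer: 862645462238/905 ≈ 9.5320e+8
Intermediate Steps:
O = -1810 (O = -14042 + 12232 = -1810)
n(x, Y) = 71 + 109*x
I(l) = l**2 + 200*l
(n(-192, -203) + I(214))*(-26514/O + 14057) = ((71 + 109*(-192)) + 214*(200 + 214))*(-26514/(-1810) + 14057) = ((71 - 20928) + 214*414)*(-26514*(-1/1810) + 14057) = (-20857 + 88596)*(13257/905 + 14057) = 67739*(12734842/905) = 862645462238/905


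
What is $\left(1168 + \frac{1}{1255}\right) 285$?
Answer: $\frac{83552937}{251} \approx 3.3288 \cdot 10^{5}$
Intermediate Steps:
$\left(1168 + \frac{1}{1255}\right) 285 = \frac{1465841}{1255} \cdot 285 = \frac{83552937}{251}$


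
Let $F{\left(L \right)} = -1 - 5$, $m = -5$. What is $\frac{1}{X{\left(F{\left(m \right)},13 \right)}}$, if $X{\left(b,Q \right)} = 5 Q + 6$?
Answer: $\frac{1}{71} \approx 0.014085$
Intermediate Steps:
$F{\left(L \right)} = -6$ ($F{\left(L \right)} = -1 - 5 = -6$)
$X{\left(b,Q \right)} = 6 + 5 Q$
$\frac{1}{X{\left(F{\left(m \right)},13 \right)}} = \frac{1}{6 + 5 \cdot 13} = \frac{1}{6 + 65} = \frac{1}{71}$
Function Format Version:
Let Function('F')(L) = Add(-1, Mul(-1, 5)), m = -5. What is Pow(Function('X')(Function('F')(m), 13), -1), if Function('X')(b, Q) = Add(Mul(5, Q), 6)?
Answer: Rational(1, 71) ≈ 0.014085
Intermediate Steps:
Function('F')(L) = -6 (Function('F')(L) = Add(-1, -5) = -6)
Function('X')(b, Q) = Add(6, Mul(5, Q))
Pow(Function('X')(Function('F')(m), 13), -1) = Pow(Add(6, Mul(5, 13)), -1) = Pow(Add(6, 65), -1) = Pow(71, -1) = Rational(1, 71)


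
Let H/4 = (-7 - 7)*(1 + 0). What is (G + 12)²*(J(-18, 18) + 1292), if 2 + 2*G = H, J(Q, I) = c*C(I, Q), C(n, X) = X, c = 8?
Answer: 331772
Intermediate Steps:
H = -56 (H = 4*((-7 - 7)*(1 + 0)) = 4*(-14*1) = 4*(-14) = -56)
J(Q, I) = 8*Q
G = -29 (G = -1 + (½)*(-56) = -1 - 28 = -29)
(G + 12)²*(J(-18, 18) + 1292) = (-29 + 12)²*(8*(-18) + 1292) = (-17)²*(-144 + 1292) = 289*1148 = 331772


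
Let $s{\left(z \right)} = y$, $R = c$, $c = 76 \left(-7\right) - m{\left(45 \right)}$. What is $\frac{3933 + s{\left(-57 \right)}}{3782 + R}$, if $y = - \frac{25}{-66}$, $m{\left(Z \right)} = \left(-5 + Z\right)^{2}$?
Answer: $\frac{259603}{108900} \approx 2.3839$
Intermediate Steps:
$y = \frac{25}{66}$ ($y = \left(-25\right) \left(- \frac{1}{66}\right) = \frac{25}{66} \approx 0.37879$)
$c = -2132$ ($c = 76 \left(-7\right) - \left(-5 + 45\right)^{2} = -532 - 40^{2} = -532 - 1600 = -2132$)
$R = -2132$
$s{\left(z \right)} = \frac{25}{66}$
$\frac{3933 + s{\left(-57 \right)}}{3782 + R} = \frac{3933 + \frac{25}{66}}{3782 - 2132} = \frac{259603}{66 \cdot 1650} = \frac{259603}{66} \cdot \frac{1}{1650} = \frac{259603}{108900}$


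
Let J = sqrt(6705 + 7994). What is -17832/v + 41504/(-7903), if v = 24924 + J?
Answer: -29294361461312/4909273081531 + 17832*sqrt(14699)/621191077 ≈ -5.9637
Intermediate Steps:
J = sqrt(14699) ≈ 121.24
v = 24924 + sqrt(14699) ≈ 25045.
-17832/v + 41504/(-7903) = -17832/(24924 + sqrt(14699)) + 41504/(-7903) = -17832/(24924 + sqrt(14699)) + 41504*(-1/7903) = -17832/(24924 + sqrt(14699)) - 41504/7903 = -41504/7903 - 17832/(24924 + sqrt(14699))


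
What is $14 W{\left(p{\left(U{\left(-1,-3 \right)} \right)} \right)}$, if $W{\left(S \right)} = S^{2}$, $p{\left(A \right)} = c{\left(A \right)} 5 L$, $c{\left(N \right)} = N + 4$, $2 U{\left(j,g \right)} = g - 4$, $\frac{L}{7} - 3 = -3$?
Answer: $0$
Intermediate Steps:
$L = 0$ ($L = 21 + 7 \left(-3\right) = 21 - 21 = 0$)
$U{\left(j,g \right)} = -2 + \frac{g}{2}$ ($U{\left(j,g \right)} = \frac{g - 4}{2} = \frac{-4 + g}{2} = -2 + \frac{g}{2}$)
$c{\left(N \right)} = 4 + N$
$p{\left(A \right)} = 0$ ($p{\left(A \right)} = \left(4 + A\right) 5 \cdot 0 = \left(20 + 5 A\right) 0 = 0$)
$14 W{\left(p{\left(U{\left(-1,-3 \right)} \right)} \right)} = 14 \cdot 0^{2} = 14 \cdot 0 = 0$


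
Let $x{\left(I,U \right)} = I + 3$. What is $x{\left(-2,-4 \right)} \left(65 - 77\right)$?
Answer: $-12$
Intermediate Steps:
$x{\left(I,U \right)} = 3 + I$
$x{\left(-2,-4 \right)} \left(65 - 77\right) = \left(3 - 2\right) \left(65 - 77\right) = 1 \left(65 - 77\right) = 1 \left(-12\right) = -12$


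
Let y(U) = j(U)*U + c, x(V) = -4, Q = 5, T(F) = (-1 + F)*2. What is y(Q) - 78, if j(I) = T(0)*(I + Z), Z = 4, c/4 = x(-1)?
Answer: -184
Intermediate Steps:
T(F) = -2 + 2*F
c = -16 (c = 4*(-4) = -16)
j(I) = -8 - 2*I (j(I) = (-2 + 2*0)*(I + 4) = (-2 + 0)*(4 + I) = -2*(4 + I) = -8 - 2*I)
y(U) = -16 + U*(-8 - 2*U) (y(U) = (-8 - 2*U)*U - 16 = U*(-8 - 2*U) - 16 = -16 + U*(-8 - 2*U))
y(Q) - 78 = (-16 - 2*5*(4 + 5)) - 78 = (-16 - 2*5*9) - 78 = (-16 - 90) - 78 = -106 - 78 = -184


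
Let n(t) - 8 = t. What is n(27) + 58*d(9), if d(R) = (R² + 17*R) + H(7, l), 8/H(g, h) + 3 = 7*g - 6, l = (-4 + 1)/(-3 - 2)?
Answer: 68093/5 ≈ 13619.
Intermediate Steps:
n(t) = 8 + t
l = ⅗ (l = -3/(-5) = -3*(-⅕) = ⅗ ≈ 0.60000)
H(g, h) = 8/(-9 + 7*g) (H(g, h) = 8/(-3 + (7*g - 6)) = 8/(-3 + (-6 + 7*g)) = 8/(-9 + 7*g))
d(R) = ⅕ + R² + 17*R (d(R) = (R² + 17*R) + 8/(-9 + 7*7) = (R² + 17*R) + 8/(-9 + 49) = (R² + 17*R) + 8/40 = (R² + 17*R) + 8*(1/40) = (R² + 17*R) + ⅕ = ⅕ + R² + 17*R)
n(27) + 58*d(9) = (8 + 27) + 58*(⅕ + 9² + 17*9) = 35 + 58*(⅕ + 81 + 153) = 35 + 58*(1171/5) = 35 + 67918/5 = 68093/5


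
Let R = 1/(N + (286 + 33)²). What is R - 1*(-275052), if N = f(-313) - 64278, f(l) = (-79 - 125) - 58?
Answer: 10237710493/37221 ≈ 2.7505e+5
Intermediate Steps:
f(l) = -262 (f(l) = -204 - 58 = -262)
N = -64540 (N = -262 - 64278 = -64540)
R = 1/37221 (R = 1/(-64540 + (286 + 33)²) = 1/(-64540 + 319²) = 1/(-64540 + 101761) = 1/37221 ≈ 2.6867e-5)
R - 1*(-275052) = 1/37221 - 1*(-275052) = 1/37221 + 275052 = 10237710493/37221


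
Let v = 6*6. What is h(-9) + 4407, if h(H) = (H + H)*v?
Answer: 3759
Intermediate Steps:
v = 36
h(H) = 72*H (h(H) = (H + H)*36 = (2*H)*36 = 72*H)
h(-9) + 4407 = 72*(-9) + 4407 = -648 + 4407 = 3759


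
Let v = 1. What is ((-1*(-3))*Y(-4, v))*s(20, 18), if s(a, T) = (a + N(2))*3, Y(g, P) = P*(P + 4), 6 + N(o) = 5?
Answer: 855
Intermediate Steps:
N(o) = -1 (N(o) = -6 + 5 = -1)
Y(g, P) = P*(4 + P)
s(a, T) = -3 + 3*a (s(a, T) = (a - 1)*3 = (-1 + a)*3 = -3 + 3*a)
((-1*(-3))*Y(-4, v))*s(20, 18) = ((-1*(-3))*(1*(4 + 1)))*(-3 + 3*20) = (3*(1*5))*(-3 + 60) = (3*5)*57 = 15*57 = 855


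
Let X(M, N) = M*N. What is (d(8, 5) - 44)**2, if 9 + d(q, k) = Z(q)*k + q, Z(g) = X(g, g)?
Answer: 75625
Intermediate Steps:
Z(g) = g**2 (Z(g) = g*g = g**2)
d(q, k) = -9 + q + k*q**2 (d(q, k) = -9 + (q**2*k + q) = -9 + (k*q**2 + q) = -9 + (q + k*q**2) = -9 + q + k*q**2)
(d(8, 5) - 44)**2 = ((-9 + 8 + 5*8**2) - 44)**2 = ((-9 + 8 + 5*64) - 44)**2 = ((-9 + 8 + 320) - 44)**2 = (319 - 44)**2 = 275**2 = 75625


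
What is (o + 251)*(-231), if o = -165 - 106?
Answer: 4620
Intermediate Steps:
o = -271
(o + 251)*(-231) = (-271 + 251)*(-231) = -20*(-231) = 4620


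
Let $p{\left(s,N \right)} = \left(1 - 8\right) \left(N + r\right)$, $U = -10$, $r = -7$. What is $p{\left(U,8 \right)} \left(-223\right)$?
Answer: $1561$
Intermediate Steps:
$p{\left(s,N \right)} = 49 - 7 N$ ($p{\left(s,N \right)} = \left(1 - 8\right) \left(N - 7\right) = - 7 \left(-7 + N\right) = 49 - 7 N$)
$p{\left(U,8 \right)} \left(-223\right) = \left(49 - 56\right) \left(-223\right) = \left(-7\right) \left(-223\right) = 1561$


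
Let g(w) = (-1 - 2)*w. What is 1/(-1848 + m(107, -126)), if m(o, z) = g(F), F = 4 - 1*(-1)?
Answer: -1/1863 ≈ -0.00053677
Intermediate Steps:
F = 5 (F = 4 + 1 = 5)
g(w) = -3*w
m(o, z) = -15 (m(o, z) = -3*5 = -15)
1/(-1848 + m(107, -126)) = 1/(-1848 - 15) = 1/(-1863) = -1/1863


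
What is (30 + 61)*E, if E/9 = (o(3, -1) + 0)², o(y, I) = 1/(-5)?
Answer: 819/25 ≈ 32.760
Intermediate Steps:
o(y, I) = -⅕
E = 9/25 (E = 9*(-⅕ + 0)² = 9*(-⅕)² = 9*(1/25) = 9/25 ≈ 0.36000)
(30 + 61)*E = (30 + 61)*(9/25) = 91*(9/25) = 819/25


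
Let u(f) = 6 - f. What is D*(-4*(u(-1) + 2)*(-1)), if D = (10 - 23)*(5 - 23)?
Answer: 8424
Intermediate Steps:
D = 234 (D = -13*(-18) = 234)
D*(-4*(u(-1) + 2)*(-1)) = 234*(-4*((6 - 1*(-1)) + 2)*(-1)) = 234*(-4*((6 + 1) + 2)*(-1)) = 234*(-4*(7 + 2)*(-1)) = 234*(-4*9*(-1)) = 234*(-36*(-1)) = 234*36 = 8424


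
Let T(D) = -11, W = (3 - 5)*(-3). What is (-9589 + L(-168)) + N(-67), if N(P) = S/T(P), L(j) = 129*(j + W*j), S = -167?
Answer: -1774056/11 ≈ -1.6128e+5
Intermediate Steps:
W = 6 (W = -2*(-3) = 6)
L(j) = 903*j (L(j) = 129*(j + 6*j) = 129*(7*j) = 903*j)
N(P) = 167/11 (N(P) = -167/(-11) = -167*(-1/11) = 167/11)
(-9589 + L(-168)) + N(-67) = (-9589 + 903*(-168)) + 167/11 = (-9589 - 151704) + 167/11 = -161293 + 167/11 = -1774056/11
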